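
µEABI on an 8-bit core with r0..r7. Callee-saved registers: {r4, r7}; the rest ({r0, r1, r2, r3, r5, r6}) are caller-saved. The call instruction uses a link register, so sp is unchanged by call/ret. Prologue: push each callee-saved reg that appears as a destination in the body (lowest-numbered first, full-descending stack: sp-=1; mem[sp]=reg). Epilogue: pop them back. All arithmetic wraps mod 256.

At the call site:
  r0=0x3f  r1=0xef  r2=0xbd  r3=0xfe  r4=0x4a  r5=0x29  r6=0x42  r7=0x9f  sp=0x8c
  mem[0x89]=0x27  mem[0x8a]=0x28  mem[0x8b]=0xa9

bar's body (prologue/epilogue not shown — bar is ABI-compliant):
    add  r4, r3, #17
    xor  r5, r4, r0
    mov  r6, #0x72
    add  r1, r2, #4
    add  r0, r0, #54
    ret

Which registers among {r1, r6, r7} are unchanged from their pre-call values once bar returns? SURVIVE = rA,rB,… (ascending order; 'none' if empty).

SURVIVE = r7

prologue: push r4 → mem[0x8b]=0x4a, sp=0x8b
body[0] add  r4, r3, #17 → r4=0x0f
body[1] xor  r5, r4, r0 → r5=0x30
body[2] mov  r6, #0x72 → r6=0x72
body[3] add  r1, r2, #4 → r1=0xc1
body[4] add  r0, r0, #54 → r0=0x75
epilogue: pop r4=0x4a, sp=0x8c
r1: caller-saved, written=True
r6: caller-saved, written=True
r7: callee-saved, written=False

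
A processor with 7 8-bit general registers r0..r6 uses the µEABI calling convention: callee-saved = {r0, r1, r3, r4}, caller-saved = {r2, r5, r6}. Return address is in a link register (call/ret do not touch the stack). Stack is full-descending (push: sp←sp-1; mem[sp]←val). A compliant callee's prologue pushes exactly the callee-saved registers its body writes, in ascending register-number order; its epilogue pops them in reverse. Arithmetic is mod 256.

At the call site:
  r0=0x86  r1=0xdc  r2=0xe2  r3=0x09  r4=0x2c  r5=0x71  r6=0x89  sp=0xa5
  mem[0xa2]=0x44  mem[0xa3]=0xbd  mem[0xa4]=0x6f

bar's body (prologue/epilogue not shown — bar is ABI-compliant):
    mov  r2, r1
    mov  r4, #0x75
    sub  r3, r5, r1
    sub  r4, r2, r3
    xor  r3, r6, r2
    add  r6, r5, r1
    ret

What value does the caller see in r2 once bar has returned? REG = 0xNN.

REG = 0xdc

prologue: push r3 -> mem[0xa4]=0x09, sp=0xa4
prologue: push r4 -> mem[0xa3]=0x2c, sp=0xa3
body[0] mov  r2, r1 -> r2=0xdc
body[1] mov  r4, #0x75 -> r4=0x75
body[2] sub  r3, r5, r1 -> r3=0x95
body[3] sub  r4, r2, r3 -> r4=0x47
body[4] xor  r3, r6, r2 -> r3=0x55
body[5] add  r6, r5, r1 -> r6=0x4d
epilogue: pop r4=0x2c, sp=0xa4
epilogue: pop r3=0x09, sp=0xa5
r2 is caller-saved -> body value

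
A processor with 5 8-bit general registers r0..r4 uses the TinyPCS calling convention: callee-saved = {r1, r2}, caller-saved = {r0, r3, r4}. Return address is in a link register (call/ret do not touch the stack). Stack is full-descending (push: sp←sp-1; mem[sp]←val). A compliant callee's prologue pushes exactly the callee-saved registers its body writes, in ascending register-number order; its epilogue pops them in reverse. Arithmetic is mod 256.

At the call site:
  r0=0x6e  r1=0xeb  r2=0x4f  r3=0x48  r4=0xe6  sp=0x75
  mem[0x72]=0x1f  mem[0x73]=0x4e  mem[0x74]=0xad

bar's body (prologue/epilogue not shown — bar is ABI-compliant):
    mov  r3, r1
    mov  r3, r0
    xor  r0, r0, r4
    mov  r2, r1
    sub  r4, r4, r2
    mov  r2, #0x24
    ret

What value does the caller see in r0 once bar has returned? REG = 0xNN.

REG = 0x88

prologue: push r2 -> mem[0x74]=0x4f, sp=0x74
body[0] mov  r3, r1 -> r3=0xeb
body[1] mov  r3, r0 -> r3=0x6e
body[2] xor  r0, r0, r4 -> r0=0x88
body[3] mov  r2, r1 -> r2=0xeb
body[4] sub  r4, r4, r2 -> r4=0xfb
body[5] mov  r2, #0x24 -> r2=0x24
epilogue: pop r2=0x4f, sp=0x75
r0 is caller-saved -> body value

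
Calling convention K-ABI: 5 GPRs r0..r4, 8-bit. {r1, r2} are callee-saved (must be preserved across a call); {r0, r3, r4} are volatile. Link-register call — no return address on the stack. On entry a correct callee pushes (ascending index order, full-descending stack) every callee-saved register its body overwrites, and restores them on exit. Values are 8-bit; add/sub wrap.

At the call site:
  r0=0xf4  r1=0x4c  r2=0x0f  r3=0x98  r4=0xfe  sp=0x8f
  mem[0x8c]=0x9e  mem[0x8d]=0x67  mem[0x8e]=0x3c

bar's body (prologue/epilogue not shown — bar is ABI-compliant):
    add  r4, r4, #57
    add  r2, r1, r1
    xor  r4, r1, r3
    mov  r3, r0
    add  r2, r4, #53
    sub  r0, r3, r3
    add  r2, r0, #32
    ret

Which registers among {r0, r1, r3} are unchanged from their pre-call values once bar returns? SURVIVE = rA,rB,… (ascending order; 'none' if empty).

SURVIVE = r1

prologue: push r2 -> mem[0x8e]=0x0f, sp=0x8e
body[0] add  r4, r4, #57 -> r4=0x37
body[1] add  r2, r1, r1 -> r2=0x98
body[2] xor  r4, r1, r3 -> r4=0xd4
body[3] mov  r3, r0 -> r3=0xf4
body[4] add  r2, r4, #53 -> r2=0x09
body[5] sub  r0, r3, r3 -> r0=0x00
body[6] add  r2, r0, #32 -> r2=0x20
epilogue: pop r2=0x0f, sp=0x8f
r0: caller-saved, written=True
r1: callee-saved, written=False
r3: caller-saved, written=True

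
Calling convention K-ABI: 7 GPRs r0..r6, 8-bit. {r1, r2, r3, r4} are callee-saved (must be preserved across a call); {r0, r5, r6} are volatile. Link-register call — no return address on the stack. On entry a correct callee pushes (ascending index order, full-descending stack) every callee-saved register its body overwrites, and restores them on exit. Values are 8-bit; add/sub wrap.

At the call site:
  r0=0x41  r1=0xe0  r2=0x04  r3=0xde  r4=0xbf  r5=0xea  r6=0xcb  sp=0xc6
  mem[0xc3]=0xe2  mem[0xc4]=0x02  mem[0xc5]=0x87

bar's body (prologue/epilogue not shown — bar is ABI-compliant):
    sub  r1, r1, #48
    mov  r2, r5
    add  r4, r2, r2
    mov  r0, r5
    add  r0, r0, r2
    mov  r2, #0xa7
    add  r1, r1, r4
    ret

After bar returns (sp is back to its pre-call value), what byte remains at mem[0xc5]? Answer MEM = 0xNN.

MEM = 0xe0

prologue: push r1 -> mem[0xc5]=0xe0, sp=0xc5
prologue: push r2 -> mem[0xc4]=0x04, sp=0xc4
prologue: push r4 -> mem[0xc3]=0xbf, sp=0xc3
body[0] sub  r1, r1, #48 -> r1=0xb0
body[1] mov  r2, r5 -> r2=0xea
body[2] add  r4, r2, r2 -> r4=0xd4
body[3] mov  r0, r5 -> r0=0xea
body[4] add  r0, r0, r2 -> r0=0xd4
body[5] mov  r2, #0xa7 -> r2=0xa7
body[6] add  r1, r1, r4 -> r1=0x84
epilogue: pop r4=0xbf, sp=0xc4
epilogue: pop r2=0x04, sp=0xc5
epilogue: pop r1=0xe0, sp=0xc6
prologue pushed ['r1', 'r2', 'r4'] at ['0xc5', '0xc4', '0xc3']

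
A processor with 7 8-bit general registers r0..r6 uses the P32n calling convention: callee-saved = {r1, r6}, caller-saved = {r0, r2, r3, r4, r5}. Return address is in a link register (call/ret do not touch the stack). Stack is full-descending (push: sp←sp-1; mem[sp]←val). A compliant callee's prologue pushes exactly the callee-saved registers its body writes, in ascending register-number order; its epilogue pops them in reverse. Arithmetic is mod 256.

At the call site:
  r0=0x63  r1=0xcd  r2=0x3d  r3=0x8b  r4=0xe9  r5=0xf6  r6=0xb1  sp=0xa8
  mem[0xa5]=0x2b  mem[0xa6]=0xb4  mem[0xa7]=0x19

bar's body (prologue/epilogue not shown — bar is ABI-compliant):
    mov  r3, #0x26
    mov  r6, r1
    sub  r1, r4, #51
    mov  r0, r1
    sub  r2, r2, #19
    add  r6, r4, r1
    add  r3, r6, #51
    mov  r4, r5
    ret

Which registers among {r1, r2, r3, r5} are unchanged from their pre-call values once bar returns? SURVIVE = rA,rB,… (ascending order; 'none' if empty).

SURVIVE = r1,r5

prologue: push r1 → mem[0xa7]=0xcd, sp=0xa7
prologue: push r6 → mem[0xa6]=0xb1, sp=0xa6
body[0] mov  r3, #0x26 → r3=0x26
body[1] mov  r6, r1 → r6=0xcd
body[2] sub  r1, r4, #51 → r1=0xb6
body[3] mov  r0, r1 → r0=0xb6
body[4] sub  r2, r2, #19 → r2=0x2a
body[5] add  r6, r4, r1 → r6=0x9f
body[6] add  r3, r6, #51 → r3=0xd2
body[7] mov  r4, r5 → r4=0xf6
epilogue: pop r6=0xb1, sp=0xa7
epilogue: pop r1=0xcd, sp=0xa8
r1: callee-saved, written=True
r2: caller-saved, written=True
r3: caller-saved, written=True
r5: caller-saved, written=False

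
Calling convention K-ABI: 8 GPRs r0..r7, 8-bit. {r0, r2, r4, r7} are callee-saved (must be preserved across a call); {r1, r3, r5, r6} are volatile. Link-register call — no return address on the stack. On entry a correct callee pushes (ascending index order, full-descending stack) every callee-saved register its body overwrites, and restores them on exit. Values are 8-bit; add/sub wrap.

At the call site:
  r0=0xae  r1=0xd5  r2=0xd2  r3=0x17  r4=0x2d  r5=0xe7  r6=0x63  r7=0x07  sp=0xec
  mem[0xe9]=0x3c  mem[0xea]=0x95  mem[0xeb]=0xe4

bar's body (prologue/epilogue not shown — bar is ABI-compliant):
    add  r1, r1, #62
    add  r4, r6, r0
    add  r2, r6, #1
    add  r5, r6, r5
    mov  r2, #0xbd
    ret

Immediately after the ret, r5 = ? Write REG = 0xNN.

prologue: push r2 → mem[0xeb]=0xd2, sp=0xeb
prologue: push r4 → mem[0xea]=0x2d, sp=0xea
body[0] add  r1, r1, #62 → r1=0x13
body[1] add  r4, r6, r0 → r4=0x11
body[2] add  r2, r6, #1 → r2=0x64
body[3] add  r5, r6, r5 → r5=0x4a
body[4] mov  r2, #0xbd → r2=0xbd
epilogue: pop r4=0x2d, sp=0xeb
epilogue: pop r2=0xd2, sp=0xec
r5 is caller-saved → body value

REG = 0x4a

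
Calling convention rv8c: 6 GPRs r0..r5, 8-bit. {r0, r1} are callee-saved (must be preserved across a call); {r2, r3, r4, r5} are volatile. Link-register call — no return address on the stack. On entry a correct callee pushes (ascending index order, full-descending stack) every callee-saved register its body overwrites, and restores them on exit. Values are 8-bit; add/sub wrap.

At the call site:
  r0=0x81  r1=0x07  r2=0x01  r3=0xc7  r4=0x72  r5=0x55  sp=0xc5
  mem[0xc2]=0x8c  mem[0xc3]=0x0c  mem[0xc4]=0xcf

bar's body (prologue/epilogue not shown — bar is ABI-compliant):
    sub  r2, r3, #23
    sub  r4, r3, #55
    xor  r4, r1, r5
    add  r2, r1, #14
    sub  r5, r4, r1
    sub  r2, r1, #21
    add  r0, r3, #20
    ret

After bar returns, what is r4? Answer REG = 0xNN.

REG = 0x52

prologue: push r0 → mem[0xc4]=0x81, sp=0xc4
body[0] sub  r2, r3, #23 → r2=0xb0
body[1] sub  r4, r3, #55 → r4=0x90
body[2] xor  r4, r1, r5 → r4=0x52
body[3] add  r2, r1, #14 → r2=0x15
body[4] sub  r5, r4, r1 → r5=0x4b
body[5] sub  r2, r1, #21 → r2=0xf2
body[6] add  r0, r3, #20 → r0=0xdb
epilogue: pop r0=0x81, sp=0xc5
r4 is caller-saved → body value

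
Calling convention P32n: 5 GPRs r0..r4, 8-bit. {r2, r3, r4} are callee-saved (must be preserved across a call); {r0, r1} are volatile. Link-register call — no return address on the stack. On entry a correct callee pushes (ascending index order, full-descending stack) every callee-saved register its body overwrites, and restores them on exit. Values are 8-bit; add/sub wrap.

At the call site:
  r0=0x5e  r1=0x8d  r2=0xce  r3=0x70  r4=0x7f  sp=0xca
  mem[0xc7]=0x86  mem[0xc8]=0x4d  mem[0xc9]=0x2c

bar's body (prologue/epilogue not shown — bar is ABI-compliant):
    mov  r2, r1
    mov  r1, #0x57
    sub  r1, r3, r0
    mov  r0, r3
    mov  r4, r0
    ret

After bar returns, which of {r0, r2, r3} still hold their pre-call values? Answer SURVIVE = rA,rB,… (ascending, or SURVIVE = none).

SURVIVE = r2,r3

prologue: push r2 -> mem[0xc9]=0xce, sp=0xc9
prologue: push r4 -> mem[0xc8]=0x7f, sp=0xc8
body[0] mov  r2, r1 -> r2=0x8d
body[1] mov  r1, #0x57 -> r1=0x57
body[2] sub  r1, r3, r0 -> r1=0x12
body[3] mov  r0, r3 -> r0=0x70
body[4] mov  r4, r0 -> r4=0x70
epilogue: pop r4=0x7f, sp=0xc9
epilogue: pop r2=0xce, sp=0xca
r0: caller-saved, written=True
r2: callee-saved, written=True
r3: callee-saved, written=False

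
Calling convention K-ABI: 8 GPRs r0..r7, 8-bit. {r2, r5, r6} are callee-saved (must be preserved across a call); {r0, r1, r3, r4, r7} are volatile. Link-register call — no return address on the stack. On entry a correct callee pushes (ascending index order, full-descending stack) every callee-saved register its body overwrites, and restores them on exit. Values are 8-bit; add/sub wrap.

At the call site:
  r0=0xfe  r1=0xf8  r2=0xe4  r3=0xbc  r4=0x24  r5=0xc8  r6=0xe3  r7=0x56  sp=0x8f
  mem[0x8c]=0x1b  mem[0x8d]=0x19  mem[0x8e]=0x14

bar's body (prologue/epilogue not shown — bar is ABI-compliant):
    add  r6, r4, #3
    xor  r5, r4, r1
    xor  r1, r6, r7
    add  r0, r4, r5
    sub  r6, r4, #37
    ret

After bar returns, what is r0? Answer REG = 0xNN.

REG = 0x00

prologue: push r5 → mem[0x8e]=0xc8, sp=0x8e
prologue: push r6 → mem[0x8d]=0xe3, sp=0x8d
body[0] add  r6, r4, #3 → r6=0x27
body[1] xor  r5, r4, r1 → r5=0xdc
body[2] xor  r1, r6, r7 → r1=0x71
body[3] add  r0, r4, r5 → r0=0x00
body[4] sub  r6, r4, #37 → r6=0xff
epilogue: pop r6=0xe3, sp=0x8e
epilogue: pop r5=0xc8, sp=0x8f
r0 is caller-saved → body value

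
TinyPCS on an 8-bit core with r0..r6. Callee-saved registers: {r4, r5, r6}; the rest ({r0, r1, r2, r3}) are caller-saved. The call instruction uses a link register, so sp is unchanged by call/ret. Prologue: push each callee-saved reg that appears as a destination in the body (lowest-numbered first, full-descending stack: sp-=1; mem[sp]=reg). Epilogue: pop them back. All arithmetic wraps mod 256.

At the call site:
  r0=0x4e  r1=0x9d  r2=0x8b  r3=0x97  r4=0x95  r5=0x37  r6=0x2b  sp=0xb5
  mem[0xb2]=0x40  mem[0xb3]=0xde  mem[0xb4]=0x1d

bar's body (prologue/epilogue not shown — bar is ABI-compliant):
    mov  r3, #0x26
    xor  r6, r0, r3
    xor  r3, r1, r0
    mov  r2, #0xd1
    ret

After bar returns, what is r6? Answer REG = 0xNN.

prologue: push r6 -> mem[0xb4]=0x2b, sp=0xb4
body[0] mov  r3, #0x26 -> r3=0x26
body[1] xor  r6, r0, r3 -> r6=0x68
body[2] xor  r3, r1, r0 -> r3=0xd3
body[3] mov  r2, #0xd1 -> r2=0xd1
epilogue: pop r6=0x2b, sp=0xb5
r6 is callee-saved -> restored

REG = 0x2b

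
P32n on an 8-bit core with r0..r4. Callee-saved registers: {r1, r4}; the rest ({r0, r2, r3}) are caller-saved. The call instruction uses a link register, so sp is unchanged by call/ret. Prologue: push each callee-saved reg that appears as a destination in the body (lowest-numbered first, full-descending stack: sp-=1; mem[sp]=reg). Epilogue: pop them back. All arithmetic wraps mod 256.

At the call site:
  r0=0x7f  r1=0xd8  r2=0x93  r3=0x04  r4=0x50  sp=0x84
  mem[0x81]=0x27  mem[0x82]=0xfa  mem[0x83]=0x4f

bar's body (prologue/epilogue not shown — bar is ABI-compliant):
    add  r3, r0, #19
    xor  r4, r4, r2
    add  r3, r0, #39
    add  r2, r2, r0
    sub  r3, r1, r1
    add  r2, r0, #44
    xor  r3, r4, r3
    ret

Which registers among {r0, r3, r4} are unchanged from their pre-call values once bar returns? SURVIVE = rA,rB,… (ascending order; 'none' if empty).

prologue: push r4 → mem[0x83]=0x50, sp=0x83
body[0] add  r3, r0, #19 → r3=0x92
body[1] xor  r4, r4, r2 → r4=0xc3
body[2] add  r3, r0, #39 → r3=0xa6
body[3] add  r2, r2, r0 → r2=0x12
body[4] sub  r3, r1, r1 → r3=0x00
body[5] add  r2, r0, #44 → r2=0xab
body[6] xor  r3, r4, r3 → r3=0xc3
epilogue: pop r4=0x50, sp=0x84
r0: caller-saved, written=False
r3: caller-saved, written=True
r4: callee-saved, written=True

SURVIVE = r0,r4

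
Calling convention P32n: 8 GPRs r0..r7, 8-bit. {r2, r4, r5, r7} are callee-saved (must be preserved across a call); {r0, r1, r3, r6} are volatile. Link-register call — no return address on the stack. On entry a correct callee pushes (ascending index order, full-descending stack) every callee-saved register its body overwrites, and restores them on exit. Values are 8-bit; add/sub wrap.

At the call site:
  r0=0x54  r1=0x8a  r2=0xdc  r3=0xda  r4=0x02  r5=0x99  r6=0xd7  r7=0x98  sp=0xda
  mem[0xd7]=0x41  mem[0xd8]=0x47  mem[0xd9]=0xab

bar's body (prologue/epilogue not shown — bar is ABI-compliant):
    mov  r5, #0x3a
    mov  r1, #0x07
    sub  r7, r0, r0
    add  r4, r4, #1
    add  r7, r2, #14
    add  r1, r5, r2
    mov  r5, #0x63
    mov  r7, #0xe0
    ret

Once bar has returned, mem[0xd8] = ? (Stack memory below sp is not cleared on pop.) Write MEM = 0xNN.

prologue: push r4 → mem[0xd9]=0x02, sp=0xd9
prologue: push r5 → mem[0xd8]=0x99, sp=0xd8
prologue: push r7 → mem[0xd7]=0x98, sp=0xd7
body[0] mov  r5, #0x3a → r5=0x3a
body[1] mov  r1, #0x07 → r1=0x07
body[2] sub  r7, r0, r0 → r7=0x00
body[3] add  r4, r4, #1 → r4=0x03
body[4] add  r7, r2, #14 → r7=0xea
body[5] add  r1, r5, r2 → r1=0x16
body[6] mov  r5, #0x63 → r5=0x63
body[7] mov  r7, #0xe0 → r7=0xe0
epilogue: pop r7=0x98, sp=0xd8
epilogue: pop r5=0x99, sp=0xd9
epilogue: pop r4=0x02, sp=0xda
prologue pushed ['r4', 'r5', 'r7'] at ['0xd9', '0xd8', '0xd7']

MEM = 0x99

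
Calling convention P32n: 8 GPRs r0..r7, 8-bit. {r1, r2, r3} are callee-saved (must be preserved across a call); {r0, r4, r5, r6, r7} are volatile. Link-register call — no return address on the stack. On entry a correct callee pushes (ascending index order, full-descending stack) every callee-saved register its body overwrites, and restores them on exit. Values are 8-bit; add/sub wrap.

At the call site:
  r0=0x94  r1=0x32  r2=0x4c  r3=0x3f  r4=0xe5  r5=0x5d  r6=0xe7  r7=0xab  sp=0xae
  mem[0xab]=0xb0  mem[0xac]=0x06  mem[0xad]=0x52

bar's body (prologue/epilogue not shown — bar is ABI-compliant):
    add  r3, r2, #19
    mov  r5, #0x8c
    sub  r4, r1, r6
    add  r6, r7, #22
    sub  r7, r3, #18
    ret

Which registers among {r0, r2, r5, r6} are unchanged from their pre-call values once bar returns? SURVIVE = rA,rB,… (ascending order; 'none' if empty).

SURVIVE = r0,r2

prologue: push r3 -> mem[0xad]=0x3f, sp=0xad
body[0] add  r3, r2, #19 -> r3=0x5f
body[1] mov  r5, #0x8c -> r5=0x8c
body[2] sub  r4, r1, r6 -> r4=0x4b
body[3] add  r6, r7, #22 -> r6=0xc1
body[4] sub  r7, r3, #18 -> r7=0x4d
epilogue: pop r3=0x3f, sp=0xae
r0: caller-saved, written=False
r2: callee-saved, written=False
r5: caller-saved, written=True
r6: caller-saved, written=True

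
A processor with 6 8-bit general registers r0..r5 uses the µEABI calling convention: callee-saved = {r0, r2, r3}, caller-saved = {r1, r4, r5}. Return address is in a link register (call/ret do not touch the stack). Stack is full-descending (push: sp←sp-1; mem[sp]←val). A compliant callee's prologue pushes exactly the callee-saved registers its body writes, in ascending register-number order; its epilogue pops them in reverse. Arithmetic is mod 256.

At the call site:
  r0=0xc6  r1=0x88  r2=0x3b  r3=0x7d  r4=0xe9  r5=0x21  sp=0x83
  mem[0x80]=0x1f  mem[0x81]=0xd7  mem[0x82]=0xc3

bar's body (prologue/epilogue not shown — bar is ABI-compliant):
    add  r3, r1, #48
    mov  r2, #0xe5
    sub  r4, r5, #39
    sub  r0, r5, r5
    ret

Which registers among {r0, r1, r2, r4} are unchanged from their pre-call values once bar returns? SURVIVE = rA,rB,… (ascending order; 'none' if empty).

prologue: push r0 → mem[0x82]=0xc6, sp=0x82
prologue: push r2 → mem[0x81]=0x3b, sp=0x81
prologue: push r3 → mem[0x80]=0x7d, sp=0x80
body[0] add  r3, r1, #48 → r3=0xb8
body[1] mov  r2, #0xe5 → r2=0xe5
body[2] sub  r4, r5, #39 → r4=0xfa
body[3] sub  r0, r5, r5 → r0=0x00
epilogue: pop r3=0x7d, sp=0x81
epilogue: pop r2=0x3b, sp=0x82
epilogue: pop r0=0xc6, sp=0x83
r0: callee-saved, written=True
r1: caller-saved, written=False
r2: callee-saved, written=True
r4: caller-saved, written=True

SURVIVE = r0,r1,r2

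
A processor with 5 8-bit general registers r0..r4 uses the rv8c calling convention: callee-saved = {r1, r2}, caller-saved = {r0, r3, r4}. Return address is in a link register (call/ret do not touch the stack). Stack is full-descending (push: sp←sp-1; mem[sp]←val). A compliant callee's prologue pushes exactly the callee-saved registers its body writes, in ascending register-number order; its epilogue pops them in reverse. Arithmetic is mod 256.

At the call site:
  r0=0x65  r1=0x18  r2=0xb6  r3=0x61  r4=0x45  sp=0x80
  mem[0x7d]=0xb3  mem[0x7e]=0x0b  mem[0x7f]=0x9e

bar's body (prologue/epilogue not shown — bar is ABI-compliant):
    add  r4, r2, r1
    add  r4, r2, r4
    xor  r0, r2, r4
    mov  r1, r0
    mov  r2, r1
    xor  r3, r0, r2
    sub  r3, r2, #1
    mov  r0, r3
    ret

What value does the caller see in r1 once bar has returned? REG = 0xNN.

prologue: push r1 → mem[0x7f]=0x18, sp=0x7f
prologue: push r2 → mem[0x7e]=0xb6, sp=0x7e
body[0] add  r4, r2, r1 → r4=0xce
body[1] add  r4, r2, r4 → r4=0x84
body[2] xor  r0, r2, r4 → r0=0x32
body[3] mov  r1, r0 → r1=0x32
body[4] mov  r2, r1 → r2=0x32
body[5] xor  r3, r0, r2 → r3=0x00
body[6] sub  r3, r2, #1 → r3=0x31
body[7] mov  r0, r3 → r0=0x31
epilogue: pop r2=0xb6, sp=0x7f
epilogue: pop r1=0x18, sp=0x80
r1 is callee-saved → restored

REG = 0x18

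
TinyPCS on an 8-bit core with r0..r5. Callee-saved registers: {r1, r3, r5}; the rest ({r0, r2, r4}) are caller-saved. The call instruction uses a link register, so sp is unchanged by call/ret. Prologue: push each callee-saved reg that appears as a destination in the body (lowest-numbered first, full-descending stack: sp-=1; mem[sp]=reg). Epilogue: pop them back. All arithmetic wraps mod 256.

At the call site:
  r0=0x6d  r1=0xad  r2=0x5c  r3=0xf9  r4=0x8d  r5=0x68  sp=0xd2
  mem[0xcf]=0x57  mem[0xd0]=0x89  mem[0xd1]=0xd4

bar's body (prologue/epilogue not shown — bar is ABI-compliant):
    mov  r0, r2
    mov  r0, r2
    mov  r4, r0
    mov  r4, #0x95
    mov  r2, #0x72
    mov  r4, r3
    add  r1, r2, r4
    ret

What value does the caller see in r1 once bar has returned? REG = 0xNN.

REG = 0xad

prologue: push r1 -> mem[0xd1]=0xad, sp=0xd1
body[0] mov  r0, r2 -> r0=0x5c
body[1] mov  r0, r2 -> r0=0x5c
body[2] mov  r4, r0 -> r4=0x5c
body[3] mov  r4, #0x95 -> r4=0x95
body[4] mov  r2, #0x72 -> r2=0x72
body[5] mov  r4, r3 -> r4=0xf9
body[6] add  r1, r2, r4 -> r1=0x6b
epilogue: pop r1=0xad, sp=0xd2
r1 is callee-saved -> restored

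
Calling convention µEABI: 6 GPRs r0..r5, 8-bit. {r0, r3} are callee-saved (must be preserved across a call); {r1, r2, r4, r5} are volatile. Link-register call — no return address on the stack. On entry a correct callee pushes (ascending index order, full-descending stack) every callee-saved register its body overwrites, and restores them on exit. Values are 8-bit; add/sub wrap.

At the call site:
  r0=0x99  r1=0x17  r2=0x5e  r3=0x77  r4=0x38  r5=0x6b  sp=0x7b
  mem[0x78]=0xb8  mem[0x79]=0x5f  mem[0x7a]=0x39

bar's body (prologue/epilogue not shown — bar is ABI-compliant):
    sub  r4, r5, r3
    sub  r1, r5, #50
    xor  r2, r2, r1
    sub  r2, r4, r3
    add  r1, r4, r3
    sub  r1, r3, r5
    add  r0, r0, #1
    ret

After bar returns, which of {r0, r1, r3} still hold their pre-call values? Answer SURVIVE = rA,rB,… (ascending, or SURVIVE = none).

prologue: push r0 → mem[0x7a]=0x99, sp=0x7a
body[0] sub  r4, r5, r3 → r4=0xf4
body[1] sub  r1, r5, #50 → r1=0x39
body[2] xor  r2, r2, r1 → r2=0x67
body[3] sub  r2, r4, r3 → r2=0x7d
body[4] add  r1, r4, r3 → r1=0x6b
body[5] sub  r1, r3, r5 → r1=0x0c
body[6] add  r0, r0, #1 → r0=0x9a
epilogue: pop r0=0x99, sp=0x7b
r0: callee-saved, written=True
r1: caller-saved, written=True
r3: callee-saved, written=False

SURVIVE = r0,r3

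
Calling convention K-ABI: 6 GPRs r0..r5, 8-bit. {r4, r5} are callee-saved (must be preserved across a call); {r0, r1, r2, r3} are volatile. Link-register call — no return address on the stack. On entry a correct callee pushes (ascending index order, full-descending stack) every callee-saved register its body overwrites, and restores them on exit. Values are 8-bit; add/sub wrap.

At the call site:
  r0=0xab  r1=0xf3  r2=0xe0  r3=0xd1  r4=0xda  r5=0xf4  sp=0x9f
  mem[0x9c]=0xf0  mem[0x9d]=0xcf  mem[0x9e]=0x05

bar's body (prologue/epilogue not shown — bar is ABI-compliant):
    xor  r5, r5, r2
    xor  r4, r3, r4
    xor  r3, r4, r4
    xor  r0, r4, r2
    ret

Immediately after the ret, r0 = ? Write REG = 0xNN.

REG = 0xeb

prologue: push r4 → mem[0x9e]=0xda, sp=0x9e
prologue: push r5 → mem[0x9d]=0xf4, sp=0x9d
body[0] xor  r5, r5, r2 → r5=0x14
body[1] xor  r4, r3, r4 → r4=0x0b
body[2] xor  r3, r4, r4 → r3=0x00
body[3] xor  r0, r4, r2 → r0=0xeb
epilogue: pop r5=0xf4, sp=0x9e
epilogue: pop r4=0xda, sp=0x9f
r0 is caller-saved → body value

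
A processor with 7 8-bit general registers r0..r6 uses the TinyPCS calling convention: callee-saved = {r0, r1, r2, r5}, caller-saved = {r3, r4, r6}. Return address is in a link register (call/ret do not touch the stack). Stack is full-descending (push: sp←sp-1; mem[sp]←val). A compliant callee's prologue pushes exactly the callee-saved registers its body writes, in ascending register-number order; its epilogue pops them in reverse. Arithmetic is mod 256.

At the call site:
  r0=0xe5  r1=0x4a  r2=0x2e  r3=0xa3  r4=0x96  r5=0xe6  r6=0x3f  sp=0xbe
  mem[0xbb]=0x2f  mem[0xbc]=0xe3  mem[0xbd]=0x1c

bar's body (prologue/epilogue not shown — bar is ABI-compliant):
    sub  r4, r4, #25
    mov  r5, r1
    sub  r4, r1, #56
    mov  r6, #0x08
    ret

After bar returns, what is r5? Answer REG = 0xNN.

prologue: push r5 → mem[0xbd]=0xe6, sp=0xbd
body[0] sub  r4, r4, #25 → r4=0x7d
body[1] mov  r5, r1 → r5=0x4a
body[2] sub  r4, r1, #56 → r4=0x12
body[3] mov  r6, #0x08 → r6=0x08
epilogue: pop r5=0xe6, sp=0xbe
r5 is callee-saved → restored

REG = 0xe6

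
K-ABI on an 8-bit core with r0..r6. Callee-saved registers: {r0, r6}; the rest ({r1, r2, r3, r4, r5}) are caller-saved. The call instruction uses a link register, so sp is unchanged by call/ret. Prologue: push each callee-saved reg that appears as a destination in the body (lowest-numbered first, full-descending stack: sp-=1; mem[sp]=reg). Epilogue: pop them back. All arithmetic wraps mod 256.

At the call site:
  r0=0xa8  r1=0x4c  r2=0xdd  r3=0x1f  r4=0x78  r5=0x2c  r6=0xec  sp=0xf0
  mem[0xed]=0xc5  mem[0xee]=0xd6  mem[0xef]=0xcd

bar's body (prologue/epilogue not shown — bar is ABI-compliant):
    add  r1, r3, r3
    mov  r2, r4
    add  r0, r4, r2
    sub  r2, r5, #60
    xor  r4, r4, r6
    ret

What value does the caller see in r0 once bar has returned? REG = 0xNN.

prologue: push r0 -> mem[0xef]=0xa8, sp=0xef
body[0] add  r1, r3, r3 -> r1=0x3e
body[1] mov  r2, r4 -> r2=0x78
body[2] add  r0, r4, r2 -> r0=0xf0
body[3] sub  r2, r5, #60 -> r2=0xf0
body[4] xor  r4, r4, r6 -> r4=0x94
epilogue: pop r0=0xa8, sp=0xf0
r0 is callee-saved -> restored

REG = 0xa8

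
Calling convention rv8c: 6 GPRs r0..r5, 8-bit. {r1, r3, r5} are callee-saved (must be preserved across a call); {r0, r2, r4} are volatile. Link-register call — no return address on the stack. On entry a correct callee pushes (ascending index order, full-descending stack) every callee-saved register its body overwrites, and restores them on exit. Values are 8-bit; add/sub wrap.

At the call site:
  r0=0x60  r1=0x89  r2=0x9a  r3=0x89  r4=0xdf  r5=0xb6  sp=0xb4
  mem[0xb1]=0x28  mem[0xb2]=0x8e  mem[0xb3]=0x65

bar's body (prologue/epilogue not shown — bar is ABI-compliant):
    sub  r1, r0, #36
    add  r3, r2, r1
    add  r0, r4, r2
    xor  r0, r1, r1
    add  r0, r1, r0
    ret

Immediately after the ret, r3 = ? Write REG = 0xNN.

REG = 0x89

prologue: push r1 → mem[0xb3]=0x89, sp=0xb3
prologue: push r3 → mem[0xb2]=0x89, sp=0xb2
body[0] sub  r1, r0, #36 → r1=0x3c
body[1] add  r3, r2, r1 → r3=0xd6
body[2] add  r0, r4, r2 → r0=0x79
body[3] xor  r0, r1, r1 → r0=0x00
body[4] add  r0, r1, r0 → r0=0x3c
epilogue: pop r3=0x89, sp=0xb3
epilogue: pop r1=0x89, sp=0xb4
r3 is callee-saved → restored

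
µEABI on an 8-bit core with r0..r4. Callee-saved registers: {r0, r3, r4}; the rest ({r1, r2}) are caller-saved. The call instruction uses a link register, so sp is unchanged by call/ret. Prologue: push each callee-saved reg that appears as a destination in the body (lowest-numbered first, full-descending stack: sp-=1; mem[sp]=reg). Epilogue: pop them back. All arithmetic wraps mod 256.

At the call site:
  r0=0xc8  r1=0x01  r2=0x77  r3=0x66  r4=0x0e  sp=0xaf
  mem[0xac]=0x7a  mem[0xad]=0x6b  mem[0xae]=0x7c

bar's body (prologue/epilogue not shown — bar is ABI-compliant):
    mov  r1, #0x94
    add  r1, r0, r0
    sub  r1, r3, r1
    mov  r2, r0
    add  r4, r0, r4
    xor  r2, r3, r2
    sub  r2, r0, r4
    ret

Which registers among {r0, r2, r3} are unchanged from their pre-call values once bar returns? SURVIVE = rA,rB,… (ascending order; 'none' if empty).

prologue: push r4 → mem[0xae]=0x0e, sp=0xae
body[0] mov  r1, #0x94 → r1=0x94
body[1] add  r1, r0, r0 → r1=0x90
body[2] sub  r1, r3, r1 → r1=0xd6
body[3] mov  r2, r0 → r2=0xc8
body[4] add  r4, r0, r4 → r4=0xd6
body[5] xor  r2, r3, r2 → r2=0xae
body[6] sub  r2, r0, r4 → r2=0xf2
epilogue: pop r4=0x0e, sp=0xaf
r0: callee-saved, written=False
r2: caller-saved, written=True
r3: callee-saved, written=False

SURVIVE = r0,r3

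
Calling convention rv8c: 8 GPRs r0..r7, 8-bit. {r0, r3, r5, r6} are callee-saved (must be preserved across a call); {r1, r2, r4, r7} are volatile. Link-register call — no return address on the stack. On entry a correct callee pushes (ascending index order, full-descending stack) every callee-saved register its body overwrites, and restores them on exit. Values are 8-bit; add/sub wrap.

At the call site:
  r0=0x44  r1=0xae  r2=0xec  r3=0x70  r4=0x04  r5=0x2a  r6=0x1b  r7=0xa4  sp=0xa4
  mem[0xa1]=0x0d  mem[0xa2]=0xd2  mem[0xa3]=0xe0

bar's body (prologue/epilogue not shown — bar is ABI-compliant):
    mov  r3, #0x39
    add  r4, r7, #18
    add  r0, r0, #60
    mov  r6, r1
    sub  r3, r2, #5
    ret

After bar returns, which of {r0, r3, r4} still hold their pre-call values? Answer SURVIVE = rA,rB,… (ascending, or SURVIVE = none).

SURVIVE = r0,r3

prologue: push r0 -> mem[0xa3]=0x44, sp=0xa3
prologue: push r3 -> mem[0xa2]=0x70, sp=0xa2
prologue: push r6 -> mem[0xa1]=0x1b, sp=0xa1
body[0] mov  r3, #0x39 -> r3=0x39
body[1] add  r4, r7, #18 -> r4=0xb6
body[2] add  r0, r0, #60 -> r0=0x80
body[3] mov  r6, r1 -> r6=0xae
body[4] sub  r3, r2, #5 -> r3=0xe7
epilogue: pop r6=0x1b, sp=0xa2
epilogue: pop r3=0x70, sp=0xa3
epilogue: pop r0=0x44, sp=0xa4
r0: callee-saved, written=True
r3: callee-saved, written=True
r4: caller-saved, written=True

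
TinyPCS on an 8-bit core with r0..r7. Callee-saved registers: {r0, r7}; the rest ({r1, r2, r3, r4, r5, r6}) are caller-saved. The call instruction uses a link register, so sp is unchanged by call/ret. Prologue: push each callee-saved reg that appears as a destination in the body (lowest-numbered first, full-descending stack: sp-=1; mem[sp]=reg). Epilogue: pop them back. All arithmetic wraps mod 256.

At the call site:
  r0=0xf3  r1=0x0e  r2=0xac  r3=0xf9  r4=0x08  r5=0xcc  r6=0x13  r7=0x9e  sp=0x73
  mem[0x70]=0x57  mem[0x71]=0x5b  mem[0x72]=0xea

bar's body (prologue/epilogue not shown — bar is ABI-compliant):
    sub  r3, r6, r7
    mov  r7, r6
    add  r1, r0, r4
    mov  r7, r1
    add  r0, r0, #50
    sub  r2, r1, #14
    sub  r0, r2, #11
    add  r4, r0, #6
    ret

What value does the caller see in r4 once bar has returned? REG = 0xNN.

REG = 0xe8

prologue: push r0 -> mem[0x72]=0xf3, sp=0x72
prologue: push r7 -> mem[0x71]=0x9e, sp=0x71
body[0] sub  r3, r6, r7 -> r3=0x75
body[1] mov  r7, r6 -> r7=0x13
body[2] add  r1, r0, r4 -> r1=0xfb
body[3] mov  r7, r1 -> r7=0xfb
body[4] add  r0, r0, #50 -> r0=0x25
body[5] sub  r2, r1, #14 -> r2=0xed
body[6] sub  r0, r2, #11 -> r0=0xe2
body[7] add  r4, r0, #6 -> r4=0xe8
epilogue: pop r7=0x9e, sp=0x72
epilogue: pop r0=0xf3, sp=0x73
r4 is caller-saved -> body value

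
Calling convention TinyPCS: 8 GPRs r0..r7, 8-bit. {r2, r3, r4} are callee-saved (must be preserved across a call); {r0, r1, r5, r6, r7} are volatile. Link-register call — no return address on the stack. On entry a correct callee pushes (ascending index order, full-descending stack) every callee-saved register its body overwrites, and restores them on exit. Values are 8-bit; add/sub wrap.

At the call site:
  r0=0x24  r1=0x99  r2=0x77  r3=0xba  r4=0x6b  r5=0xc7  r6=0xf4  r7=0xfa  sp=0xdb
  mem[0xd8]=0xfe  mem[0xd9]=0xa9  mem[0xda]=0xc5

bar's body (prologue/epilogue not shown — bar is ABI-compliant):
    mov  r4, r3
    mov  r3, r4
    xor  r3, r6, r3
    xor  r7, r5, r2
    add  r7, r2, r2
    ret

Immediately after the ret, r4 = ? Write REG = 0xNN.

REG = 0x6b

prologue: push r3 → mem[0xda]=0xba, sp=0xda
prologue: push r4 → mem[0xd9]=0x6b, sp=0xd9
body[0] mov  r4, r3 → r4=0xba
body[1] mov  r3, r4 → r3=0xba
body[2] xor  r3, r6, r3 → r3=0x4e
body[3] xor  r7, r5, r2 → r7=0xb0
body[4] add  r7, r2, r2 → r7=0xee
epilogue: pop r4=0x6b, sp=0xda
epilogue: pop r3=0xba, sp=0xdb
r4 is callee-saved → restored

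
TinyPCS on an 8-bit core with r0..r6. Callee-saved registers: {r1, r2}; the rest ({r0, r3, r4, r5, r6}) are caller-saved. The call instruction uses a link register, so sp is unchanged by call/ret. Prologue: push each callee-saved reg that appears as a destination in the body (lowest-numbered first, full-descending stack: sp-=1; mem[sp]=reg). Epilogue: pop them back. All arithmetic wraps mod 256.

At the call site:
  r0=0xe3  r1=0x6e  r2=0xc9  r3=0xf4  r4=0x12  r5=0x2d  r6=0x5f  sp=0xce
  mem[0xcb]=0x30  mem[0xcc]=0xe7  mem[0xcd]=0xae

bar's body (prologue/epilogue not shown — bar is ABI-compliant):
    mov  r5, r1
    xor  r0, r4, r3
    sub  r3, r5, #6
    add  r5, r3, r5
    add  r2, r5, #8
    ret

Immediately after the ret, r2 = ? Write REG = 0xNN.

prologue: push r2 -> mem[0xcd]=0xc9, sp=0xcd
body[0] mov  r5, r1 -> r5=0x6e
body[1] xor  r0, r4, r3 -> r0=0xe6
body[2] sub  r3, r5, #6 -> r3=0x68
body[3] add  r5, r3, r5 -> r5=0xd6
body[4] add  r2, r5, #8 -> r2=0xde
epilogue: pop r2=0xc9, sp=0xce
r2 is callee-saved -> restored

REG = 0xc9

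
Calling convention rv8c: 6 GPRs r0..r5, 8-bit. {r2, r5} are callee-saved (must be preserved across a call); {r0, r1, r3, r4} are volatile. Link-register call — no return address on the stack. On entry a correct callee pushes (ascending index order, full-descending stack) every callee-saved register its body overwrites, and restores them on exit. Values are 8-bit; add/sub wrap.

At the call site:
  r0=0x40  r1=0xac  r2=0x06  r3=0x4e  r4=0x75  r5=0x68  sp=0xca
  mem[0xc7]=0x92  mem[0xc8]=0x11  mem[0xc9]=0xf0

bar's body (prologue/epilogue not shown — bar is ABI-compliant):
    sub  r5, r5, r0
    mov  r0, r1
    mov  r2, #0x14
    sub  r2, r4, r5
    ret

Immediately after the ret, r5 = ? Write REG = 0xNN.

REG = 0x68

prologue: push r2 -> mem[0xc9]=0x06, sp=0xc9
prologue: push r5 -> mem[0xc8]=0x68, sp=0xc8
body[0] sub  r5, r5, r0 -> r5=0x28
body[1] mov  r0, r1 -> r0=0xac
body[2] mov  r2, #0x14 -> r2=0x14
body[3] sub  r2, r4, r5 -> r2=0x4d
epilogue: pop r5=0x68, sp=0xc9
epilogue: pop r2=0x06, sp=0xca
r5 is callee-saved -> restored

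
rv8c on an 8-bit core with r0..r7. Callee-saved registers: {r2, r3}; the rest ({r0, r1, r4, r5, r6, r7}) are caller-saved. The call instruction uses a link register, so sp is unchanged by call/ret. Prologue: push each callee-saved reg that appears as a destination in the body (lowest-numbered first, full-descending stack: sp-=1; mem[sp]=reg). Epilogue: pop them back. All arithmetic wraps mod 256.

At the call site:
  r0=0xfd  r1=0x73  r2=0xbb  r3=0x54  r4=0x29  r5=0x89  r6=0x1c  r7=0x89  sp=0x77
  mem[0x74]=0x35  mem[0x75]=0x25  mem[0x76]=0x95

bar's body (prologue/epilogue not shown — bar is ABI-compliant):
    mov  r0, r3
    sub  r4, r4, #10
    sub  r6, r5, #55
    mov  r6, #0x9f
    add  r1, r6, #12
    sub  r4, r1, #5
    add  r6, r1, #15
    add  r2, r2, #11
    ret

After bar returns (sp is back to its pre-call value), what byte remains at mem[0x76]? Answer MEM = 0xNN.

MEM = 0xbb

prologue: push r2 -> mem[0x76]=0xbb, sp=0x76
body[0] mov  r0, r3 -> r0=0x54
body[1] sub  r4, r4, #10 -> r4=0x1f
body[2] sub  r6, r5, #55 -> r6=0x52
body[3] mov  r6, #0x9f -> r6=0x9f
body[4] add  r1, r6, #12 -> r1=0xab
body[5] sub  r4, r1, #5 -> r4=0xa6
body[6] add  r6, r1, #15 -> r6=0xba
body[7] add  r2, r2, #11 -> r2=0xc6
epilogue: pop r2=0xbb, sp=0x77
prologue pushed ['r2'] at ['0x76']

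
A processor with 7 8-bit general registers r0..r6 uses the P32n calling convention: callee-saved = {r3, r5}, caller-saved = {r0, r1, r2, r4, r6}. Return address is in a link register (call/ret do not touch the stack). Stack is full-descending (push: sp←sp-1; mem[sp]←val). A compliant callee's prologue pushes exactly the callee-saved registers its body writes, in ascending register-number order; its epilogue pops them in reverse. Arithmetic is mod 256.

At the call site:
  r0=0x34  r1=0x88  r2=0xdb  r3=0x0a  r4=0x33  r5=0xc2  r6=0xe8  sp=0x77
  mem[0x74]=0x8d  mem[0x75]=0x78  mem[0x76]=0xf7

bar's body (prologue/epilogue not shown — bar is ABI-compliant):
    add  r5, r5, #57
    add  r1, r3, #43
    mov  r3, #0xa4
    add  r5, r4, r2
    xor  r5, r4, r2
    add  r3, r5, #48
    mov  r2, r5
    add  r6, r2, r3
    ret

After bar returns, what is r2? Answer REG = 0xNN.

prologue: push r3 -> mem[0x76]=0x0a, sp=0x76
prologue: push r5 -> mem[0x75]=0xc2, sp=0x75
body[0] add  r5, r5, #57 -> r5=0xfb
body[1] add  r1, r3, #43 -> r1=0x35
body[2] mov  r3, #0xa4 -> r3=0xa4
body[3] add  r5, r4, r2 -> r5=0x0e
body[4] xor  r5, r4, r2 -> r5=0xe8
body[5] add  r3, r5, #48 -> r3=0x18
body[6] mov  r2, r5 -> r2=0xe8
body[7] add  r6, r2, r3 -> r6=0x00
epilogue: pop r5=0xc2, sp=0x76
epilogue: pop r3=0x0a, sp=0x77
r2 is caller-saved -> body value

REG = 0xe8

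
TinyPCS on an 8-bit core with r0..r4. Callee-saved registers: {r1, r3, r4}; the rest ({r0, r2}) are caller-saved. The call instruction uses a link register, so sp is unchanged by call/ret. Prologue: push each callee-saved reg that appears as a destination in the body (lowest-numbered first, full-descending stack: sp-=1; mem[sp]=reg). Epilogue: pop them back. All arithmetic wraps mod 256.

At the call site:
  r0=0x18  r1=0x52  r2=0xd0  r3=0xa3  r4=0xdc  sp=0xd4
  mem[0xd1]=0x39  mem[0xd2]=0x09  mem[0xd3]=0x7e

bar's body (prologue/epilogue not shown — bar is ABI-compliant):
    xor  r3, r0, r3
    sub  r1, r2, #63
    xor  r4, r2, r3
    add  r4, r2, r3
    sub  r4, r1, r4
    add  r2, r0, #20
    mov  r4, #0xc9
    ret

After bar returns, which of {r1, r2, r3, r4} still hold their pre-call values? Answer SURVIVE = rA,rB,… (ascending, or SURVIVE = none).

SURVIVE = r1,r3,r4

prologue: push r1 -> mem[0xd3]=0x52, sp=0xd3
prologue: push r3 -> mem[0xd2]=0xa3, sp=0xd2
prologue: push r4 -> mem[0xd1]=0xdc, sp=0xd1
body[0] xor  r3, r0, r3 -> r3=0xbb
body[1] sub  r1, r2, #63 -> r1=0x91
body[2] xor  r4, r2, r3 -> r4=0x6b
body[3] add  r4, r2, r3 -> r4=0x8b
body[4] sub  r4, r1, r4 -> r4=0x06
body[5] add  r2, r0, #20 -> r2=0x2c
body[6] mov  r4, #0xc9 -> r4=0xc9
epilogue: pop r4=0xdc, sp=0xd2
epilogue: pop r3=0xa3, sp=0xd3
epilogue: pop r1=0x52, sp=0xd4
r1: callee-saved, written=True
r2: caller-saved, written=True
r3: callee-saved, written=True
r4: callee-saved, written=True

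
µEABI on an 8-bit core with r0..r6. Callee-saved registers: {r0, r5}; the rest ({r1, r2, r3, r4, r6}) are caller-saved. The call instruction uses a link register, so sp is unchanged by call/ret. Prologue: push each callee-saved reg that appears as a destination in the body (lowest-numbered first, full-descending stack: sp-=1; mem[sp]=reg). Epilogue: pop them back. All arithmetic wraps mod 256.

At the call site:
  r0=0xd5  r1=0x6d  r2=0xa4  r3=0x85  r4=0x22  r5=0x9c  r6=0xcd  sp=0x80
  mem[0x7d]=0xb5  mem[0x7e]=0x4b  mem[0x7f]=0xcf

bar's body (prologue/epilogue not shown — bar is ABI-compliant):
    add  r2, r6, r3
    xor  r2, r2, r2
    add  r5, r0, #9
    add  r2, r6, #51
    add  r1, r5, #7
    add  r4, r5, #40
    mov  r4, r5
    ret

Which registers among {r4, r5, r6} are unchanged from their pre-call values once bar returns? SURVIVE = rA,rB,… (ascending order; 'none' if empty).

SURVIVE = r5,r6

prologue: push r5 -> mem[0x7f]=0x9c, sp=0x7f
body[0] add  r2, r6, r3 -> r2=0x52
body[1] xor  r2, r2, r2 -> r2=0x00
body[2] add  r5, r0, #9 -> r5=0xde
body[3] add  r2, r6, #51 -> r2=0x00
body[4] add  r1, r5, #7 -> r1=0xe5
body[5] add  r4, r5, #40 -> r4=0x06
body[6] mov  r4, r5 -> r4=0xde
epilogue: pop r5=0x9c, sp=0x80
r4: caller-saved, written=True
r5: callee-saved, written=True
r6: caller-saved, written=False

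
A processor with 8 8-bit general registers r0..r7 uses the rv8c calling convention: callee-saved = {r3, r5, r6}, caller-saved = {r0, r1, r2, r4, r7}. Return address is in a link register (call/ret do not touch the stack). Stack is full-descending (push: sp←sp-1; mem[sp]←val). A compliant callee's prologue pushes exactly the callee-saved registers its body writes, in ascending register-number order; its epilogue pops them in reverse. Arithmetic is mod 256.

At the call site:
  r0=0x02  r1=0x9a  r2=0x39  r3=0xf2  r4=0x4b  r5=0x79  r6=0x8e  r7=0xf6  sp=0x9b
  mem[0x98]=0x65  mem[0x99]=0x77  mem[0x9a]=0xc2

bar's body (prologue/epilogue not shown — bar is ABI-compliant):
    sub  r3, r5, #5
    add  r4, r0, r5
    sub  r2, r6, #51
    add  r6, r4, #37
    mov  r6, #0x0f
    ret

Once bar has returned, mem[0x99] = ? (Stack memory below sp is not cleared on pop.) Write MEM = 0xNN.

prologue: push r3 -> mem[0x9a]=0xf2, sp=0x9a
prologue: push r6 -> mem[0x99]=0x8e, sp=0x99
body[0] sub  r3, r5, #5 -> r3=0x74
body[1] add  r4, r0, r5 -> r4=0x7b
body[2] sub  r2, r6, #51 -> r2=0x5b
body[3] add  r6, r4, #37 -> r6=0xa0
body[4] mov  r6, #0x0f -> r6=0x0f
epilogue: pop r6=0x8e, sp=0x9a
epilogue: pop r3=0xf2, sp=0x9b
prologue pushed ['r3', 'r6'] at ['0x9a', '0x99']

MEM = 0x8e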